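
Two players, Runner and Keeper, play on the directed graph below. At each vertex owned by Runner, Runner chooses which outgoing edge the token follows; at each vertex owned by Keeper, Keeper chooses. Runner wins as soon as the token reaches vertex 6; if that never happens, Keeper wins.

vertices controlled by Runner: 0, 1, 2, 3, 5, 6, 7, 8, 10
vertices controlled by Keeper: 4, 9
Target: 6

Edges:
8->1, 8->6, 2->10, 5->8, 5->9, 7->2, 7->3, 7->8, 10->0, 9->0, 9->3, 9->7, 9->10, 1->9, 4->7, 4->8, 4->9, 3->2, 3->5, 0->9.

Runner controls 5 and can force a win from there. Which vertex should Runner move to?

8

A0 = {6}
A1: add {8} — 8 (Runner) has 8→6.
A2: add {5, 7} — 5 (Runner) has 5→8; 7 (Runner) has 7→8.
A3: add {3} — 3 (Runner) has 3→5.
A4 = A3; e.g. 0 (Runner) has no edge into A3. Fixed point.
From 5, successor 8 is in the attractor (rank 1); the other successor 9 is not.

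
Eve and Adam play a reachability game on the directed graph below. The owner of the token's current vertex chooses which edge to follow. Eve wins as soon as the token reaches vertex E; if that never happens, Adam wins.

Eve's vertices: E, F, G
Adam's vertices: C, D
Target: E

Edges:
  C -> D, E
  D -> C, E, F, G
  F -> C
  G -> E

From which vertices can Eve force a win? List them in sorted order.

E, G

A0 = {E}
A1: add {G} — G (Eve) has G→E.
A2 = A1; e.g. C (Adam) can still go to D. Fixed point.
Eve's winning region = {E, G}.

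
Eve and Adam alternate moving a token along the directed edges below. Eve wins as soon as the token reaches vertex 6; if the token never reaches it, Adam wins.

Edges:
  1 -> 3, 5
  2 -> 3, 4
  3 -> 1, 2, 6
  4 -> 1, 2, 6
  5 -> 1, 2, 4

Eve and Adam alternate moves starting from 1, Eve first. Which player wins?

Adam

Track states (vertex, player-to-move).
A0 = {(6,Eve), (6,Adam)}
A1: add {(3,Eve), (4,Eve)}.
A2: add {(2,Adam)}.
A3: add {(5,Eve)}.
A4: add {(1,Adam)}.
A5 = A4; e.g. (1,Eve) stays out. (1,Eve) never enters ⇒ Adam avoids the target.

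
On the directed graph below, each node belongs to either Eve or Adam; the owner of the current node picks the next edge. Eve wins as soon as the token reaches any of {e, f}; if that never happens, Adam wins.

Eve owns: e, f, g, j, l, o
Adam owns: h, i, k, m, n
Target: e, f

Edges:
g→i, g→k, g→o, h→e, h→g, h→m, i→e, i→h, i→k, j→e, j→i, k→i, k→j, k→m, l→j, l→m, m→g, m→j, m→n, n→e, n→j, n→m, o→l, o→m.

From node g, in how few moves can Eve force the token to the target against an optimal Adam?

A0 = {e, f}
A1: add {j} — j (Eve) has j→e.
A2: add {l} — l (Eve) has l→j.
A3: add {o} — o (Eve) has o→l.
A4: add {g} — g (Eve) has g→o.
A5 = A4; e.g. h (Adam) can still go to m. Fixed point.
g enters the attractor at level 4, so Eve can force the target in 4 moves from there.

4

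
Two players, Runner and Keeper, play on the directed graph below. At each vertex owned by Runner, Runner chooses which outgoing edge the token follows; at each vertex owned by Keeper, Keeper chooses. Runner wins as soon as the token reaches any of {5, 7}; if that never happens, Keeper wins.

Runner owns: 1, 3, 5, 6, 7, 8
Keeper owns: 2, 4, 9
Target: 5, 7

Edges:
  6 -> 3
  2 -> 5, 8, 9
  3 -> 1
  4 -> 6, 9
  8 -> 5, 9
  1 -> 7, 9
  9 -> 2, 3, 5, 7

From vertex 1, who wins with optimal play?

Runner

A0 = {5, 7}
A1: add {1, 8} — 1 (Runner) has 1→7; 8 (Runner) has 8→5.
1 ∈ A1, so Runner can force the target.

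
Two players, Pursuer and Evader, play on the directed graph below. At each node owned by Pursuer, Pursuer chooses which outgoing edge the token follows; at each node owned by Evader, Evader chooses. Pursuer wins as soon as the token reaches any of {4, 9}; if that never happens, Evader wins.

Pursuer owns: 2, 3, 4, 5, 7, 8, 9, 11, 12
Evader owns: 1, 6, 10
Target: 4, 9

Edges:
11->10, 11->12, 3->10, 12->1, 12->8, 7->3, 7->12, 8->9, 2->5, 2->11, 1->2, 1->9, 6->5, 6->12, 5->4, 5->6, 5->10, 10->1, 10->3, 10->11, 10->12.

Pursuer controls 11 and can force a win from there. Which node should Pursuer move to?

12

A0 = {4, 9}
A1: add {5, 8} — 5 (Pursuer) has 5→4; 8 (Pursuer) has 8→9.
A2: add {2, 12} — 2 (Pursuer) has 2→5; 12 (Pursuer) has 12→8.
A3: add {1, 6, 7, 11} — 1 (Evader): all of {2, 9} already in; 6 (Evader): all of {5, 12} already in; 7 (Pursuer) has 7→12; 11 (Pursuer) has 11→12.
A4 = A3; e.g. 3 (Pursuer) has no edge into A3. Fixed point.
From 11, successor 12 is in the attractor (rank 2); the other successor 10 is not.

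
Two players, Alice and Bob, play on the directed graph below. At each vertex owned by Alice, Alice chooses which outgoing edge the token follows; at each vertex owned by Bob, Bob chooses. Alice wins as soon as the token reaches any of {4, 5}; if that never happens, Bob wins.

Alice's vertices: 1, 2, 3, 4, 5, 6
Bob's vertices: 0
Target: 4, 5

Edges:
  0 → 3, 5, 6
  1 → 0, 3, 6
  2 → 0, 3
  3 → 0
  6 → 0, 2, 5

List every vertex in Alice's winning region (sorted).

A0 = {4, 5}
A1: add {6} — 6 (Alice) has 6→5.
A2: add {1} — 1 (Alice) has 1→6.
A3 = A2; e.g. 0 (Bob) can still go to 3. Fixed point.
Alice's winning region = {1, 4, 5, 6}.

1, 4, 5, 6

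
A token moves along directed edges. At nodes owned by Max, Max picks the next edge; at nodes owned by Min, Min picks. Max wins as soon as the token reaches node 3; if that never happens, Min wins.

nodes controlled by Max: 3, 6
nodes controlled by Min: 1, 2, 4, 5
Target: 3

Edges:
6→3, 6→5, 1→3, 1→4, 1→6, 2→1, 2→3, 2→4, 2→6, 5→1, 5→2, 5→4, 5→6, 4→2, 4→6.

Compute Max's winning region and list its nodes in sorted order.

A0 = {3}
A1: add {6} — 6 (Max) has 6→3.
A2 = A1; e.g. 1 (Min) can still go to 4. Fixed point.
Max's winning region = {3, 6}.

3, 6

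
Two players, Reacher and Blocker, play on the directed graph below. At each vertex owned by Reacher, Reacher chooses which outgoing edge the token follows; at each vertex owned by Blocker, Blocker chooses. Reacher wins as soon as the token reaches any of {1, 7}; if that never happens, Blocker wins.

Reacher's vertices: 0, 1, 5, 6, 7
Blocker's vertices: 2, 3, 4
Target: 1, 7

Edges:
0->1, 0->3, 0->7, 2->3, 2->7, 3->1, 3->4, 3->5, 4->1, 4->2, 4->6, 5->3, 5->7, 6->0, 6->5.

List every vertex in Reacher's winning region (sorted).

A0 = {1, 7}
A1: add {0, 5} — 0 (Reacher) has 0→1; 5 (Reacher) has 5→7.
A2: add {6} — 6 (Reacher) has 6→0.
A3 = A2; e.g. 2 (Blocker) can still go to 3. Fixed point.
Reacher's winning region = {0, 1, 5, 6, 7}.

0, 1, 5, 6, 7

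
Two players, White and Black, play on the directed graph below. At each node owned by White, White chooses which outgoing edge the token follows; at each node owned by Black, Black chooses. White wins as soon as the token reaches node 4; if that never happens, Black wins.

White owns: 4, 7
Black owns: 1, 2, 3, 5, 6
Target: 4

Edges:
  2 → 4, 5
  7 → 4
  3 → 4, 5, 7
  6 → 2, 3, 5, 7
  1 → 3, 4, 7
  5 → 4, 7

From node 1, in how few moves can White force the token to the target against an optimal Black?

A0 = {4}
A1: add {7} — 7 (White) has 7→4.
A2: add {5} — 5 (Black): all of {4, 7} already in.
A3: add {2, 3} — 2 (Black): all of {4, 5} already in; 3 (Black): all of {4, 5, 7} already in.
A4: add {1, 6} — 1 (Black): all of {3, 4, 7} already in; 6 (Black): all of {2, 3, 5, 7} already in.
A4 = all vertices. Fixed point.
1 enters the attractor at level 4, so White can force the target in 4 moves from there.

4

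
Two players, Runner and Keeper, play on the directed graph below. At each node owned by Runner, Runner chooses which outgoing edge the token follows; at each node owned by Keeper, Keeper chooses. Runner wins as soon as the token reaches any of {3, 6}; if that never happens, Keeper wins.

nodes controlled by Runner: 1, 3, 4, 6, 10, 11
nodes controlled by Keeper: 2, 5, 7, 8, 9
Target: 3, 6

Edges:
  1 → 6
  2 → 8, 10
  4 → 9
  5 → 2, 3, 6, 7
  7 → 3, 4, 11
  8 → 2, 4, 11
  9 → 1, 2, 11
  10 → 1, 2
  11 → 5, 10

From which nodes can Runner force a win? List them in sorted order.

A0 = {3, 6}
A1: add {1} — 1 (Runner) has 1→6.
A2: add {10} — 10 (Runner) has 10→1.
A3: add {11} — 11 (Runner) has 11→10.
A4 = A3; e.g. 2 (Keeper) can still go to 8. Fixed point.
Runner's winning region = {1, 3, 6, 10, 11}.

1, 3, 6, 10, 11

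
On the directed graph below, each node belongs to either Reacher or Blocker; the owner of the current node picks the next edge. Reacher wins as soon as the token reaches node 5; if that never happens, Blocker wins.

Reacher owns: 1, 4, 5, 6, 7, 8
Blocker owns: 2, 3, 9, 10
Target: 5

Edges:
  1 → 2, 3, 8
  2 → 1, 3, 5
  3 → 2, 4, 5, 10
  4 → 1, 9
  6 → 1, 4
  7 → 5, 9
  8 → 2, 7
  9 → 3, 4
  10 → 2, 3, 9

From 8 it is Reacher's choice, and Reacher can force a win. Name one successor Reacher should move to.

A0 = {5}
A1: add {7} — 7 (Reacher) has 7→5.
A2: add {8} — 8 (Reacher) has 8→7.
A3: add {1} — 1 (Reacher) has 1→8.
A4: add {4, 6} — 4 (Reacher) has 4→1; 6 (Reacher) has 6→1.
A5 = A4; e.g. 2 (Blocker) can still go to 3. Fixed point.
From 8, successor 7 is in the attractor (rank 1); the other successor 2 is not.

7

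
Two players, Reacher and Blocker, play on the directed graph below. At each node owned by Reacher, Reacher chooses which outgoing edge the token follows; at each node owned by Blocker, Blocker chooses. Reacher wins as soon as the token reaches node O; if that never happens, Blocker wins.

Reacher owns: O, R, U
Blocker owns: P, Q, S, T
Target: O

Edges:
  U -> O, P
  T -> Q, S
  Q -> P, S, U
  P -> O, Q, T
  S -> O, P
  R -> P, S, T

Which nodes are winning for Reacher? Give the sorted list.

A0 = {O}
A1: add {U} — U (Reacher) has U→O.
A2 = A1; e.g. P (Blocker) can still go to Q. Fixed point.
Reacher's winning region = {O, U}.

O, U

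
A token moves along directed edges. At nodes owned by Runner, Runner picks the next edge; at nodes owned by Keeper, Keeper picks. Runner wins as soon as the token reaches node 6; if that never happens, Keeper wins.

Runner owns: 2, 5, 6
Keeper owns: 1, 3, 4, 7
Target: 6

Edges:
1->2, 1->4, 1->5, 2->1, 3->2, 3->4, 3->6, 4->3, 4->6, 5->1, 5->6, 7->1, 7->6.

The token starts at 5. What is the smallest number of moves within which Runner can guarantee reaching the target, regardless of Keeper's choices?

1

A0 = {6}
A1: add {5} — 5 (Runner) has 5→6.
A2 = A1; e.g. 1 (Keeper) can still go to 2. Fixed point.
5 enters the attractor at level 1, so Runner can force the target in 1 move from there.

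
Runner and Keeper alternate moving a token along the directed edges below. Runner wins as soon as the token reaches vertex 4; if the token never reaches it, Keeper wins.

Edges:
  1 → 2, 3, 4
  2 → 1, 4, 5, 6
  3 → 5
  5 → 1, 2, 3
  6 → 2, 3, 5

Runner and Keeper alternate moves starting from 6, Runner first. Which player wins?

Keeper

Track states (vertex, player-to-move).
A0 = {(4,Runner), (4,Keeper)}
A1: add {(1,Runner), (2,Runner)}.
A2 = A1; e.g. (1,Keeper) stays out. (6,Runner) never enters ⇒ Keeper avoids the target.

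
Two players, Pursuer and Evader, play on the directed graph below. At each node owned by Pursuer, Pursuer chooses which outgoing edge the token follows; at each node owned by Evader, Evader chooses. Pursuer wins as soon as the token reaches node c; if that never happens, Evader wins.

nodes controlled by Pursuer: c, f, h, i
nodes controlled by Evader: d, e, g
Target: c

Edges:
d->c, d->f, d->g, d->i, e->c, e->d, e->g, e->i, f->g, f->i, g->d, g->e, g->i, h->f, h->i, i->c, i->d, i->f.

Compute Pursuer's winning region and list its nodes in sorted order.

c, f, h, i

A0 = {c}
A1: add {i} — i (Pursuer) has i→c.
A2: add {f, h} — f (Pursuer) has f→i; h (Pursuer) has h→i.
A3 = A2; e.g. d (Evader) can still go to g. Fixed point.
Pursuer's winning region = {c, f, h, i}.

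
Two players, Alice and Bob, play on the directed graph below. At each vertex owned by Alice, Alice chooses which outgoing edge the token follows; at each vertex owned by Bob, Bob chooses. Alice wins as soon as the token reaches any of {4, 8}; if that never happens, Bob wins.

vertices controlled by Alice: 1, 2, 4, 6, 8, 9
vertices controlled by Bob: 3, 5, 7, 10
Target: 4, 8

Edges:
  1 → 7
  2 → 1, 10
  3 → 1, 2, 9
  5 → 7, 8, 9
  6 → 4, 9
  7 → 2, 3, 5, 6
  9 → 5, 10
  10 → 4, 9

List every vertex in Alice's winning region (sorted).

A0 = {4, 8}
A1: add {6} — 6 (Alice) has 6→4.
A2 = A1; e.g. 1 (Alice) has no edge into A1. Fixed point.
Alice's winning region = {4, 6, 8}.

4, 6, 8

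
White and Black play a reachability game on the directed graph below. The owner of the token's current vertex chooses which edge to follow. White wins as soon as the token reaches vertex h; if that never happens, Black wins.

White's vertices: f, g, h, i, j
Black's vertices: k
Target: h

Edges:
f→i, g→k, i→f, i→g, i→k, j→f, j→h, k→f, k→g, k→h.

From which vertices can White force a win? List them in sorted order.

A0 = {h}
A1: add {j} — j (White) has j→h.
A2 = A1; e.g. f (White) has no edge into A1. Fixed point.
White's winning region = {h, j}.

h, j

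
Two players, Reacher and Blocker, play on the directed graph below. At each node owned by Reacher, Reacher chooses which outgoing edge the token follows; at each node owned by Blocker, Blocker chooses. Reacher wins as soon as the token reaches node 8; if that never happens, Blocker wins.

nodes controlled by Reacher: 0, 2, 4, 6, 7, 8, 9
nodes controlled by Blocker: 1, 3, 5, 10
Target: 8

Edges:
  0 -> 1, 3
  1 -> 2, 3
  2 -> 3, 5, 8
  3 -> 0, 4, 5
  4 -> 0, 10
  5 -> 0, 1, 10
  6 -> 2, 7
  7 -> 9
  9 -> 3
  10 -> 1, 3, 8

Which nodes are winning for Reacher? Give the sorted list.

A0 = {8}
A1: add {2} — 2 (Reacher) has 2→8.
A2: add {6} — 6 (Reacher) has 6→2.
A3 = A2; e.g. 0 (Reacher) has no edge into A2. Fixed point.
Reacher's winning region = {2, 6, 8}.

2, 6, 8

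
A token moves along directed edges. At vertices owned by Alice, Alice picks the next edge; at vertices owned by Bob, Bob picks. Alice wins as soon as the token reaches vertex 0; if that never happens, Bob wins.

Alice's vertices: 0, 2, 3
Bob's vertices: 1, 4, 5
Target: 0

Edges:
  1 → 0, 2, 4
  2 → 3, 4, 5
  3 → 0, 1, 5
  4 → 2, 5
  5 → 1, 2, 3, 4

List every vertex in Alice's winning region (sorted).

A0 = {0}
A1: add {3} — 3 (Alice) has 3→0.
A2: add {2} — 2 (Alice) has 2→3.
A3 = A2; e.g. 1 (Bob) can still go to 4. Fixed point.
Alice's winning region = {0, 2, 3}.

0, 2, 3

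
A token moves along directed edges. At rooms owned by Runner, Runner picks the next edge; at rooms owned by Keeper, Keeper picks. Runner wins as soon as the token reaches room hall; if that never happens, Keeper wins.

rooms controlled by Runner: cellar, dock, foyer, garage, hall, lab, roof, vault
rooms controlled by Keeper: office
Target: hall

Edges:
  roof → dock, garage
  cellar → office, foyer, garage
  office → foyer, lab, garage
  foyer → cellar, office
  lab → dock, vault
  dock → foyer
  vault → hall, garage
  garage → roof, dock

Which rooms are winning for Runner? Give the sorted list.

hall, lab, vault

A0 = {hall}
A1: add {vault} — vault (Runner) has vault→hall.
A2: add {lab} — lab (Runner) has lab→vault.
A3 = A2; e.g. roof (Runner) has no edge into A2. Fixed point.
Runner's winning region = {hall, lab, vault}.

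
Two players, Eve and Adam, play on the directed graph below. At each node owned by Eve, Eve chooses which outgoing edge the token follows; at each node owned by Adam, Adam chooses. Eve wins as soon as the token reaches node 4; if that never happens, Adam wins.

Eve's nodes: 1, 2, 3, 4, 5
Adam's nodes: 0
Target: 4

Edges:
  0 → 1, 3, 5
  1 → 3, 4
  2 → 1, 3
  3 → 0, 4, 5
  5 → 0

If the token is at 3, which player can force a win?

Eve

A0 = {4}
A1: add {1, 3} — 1 (Eve) has 1→4; 3 (Eve) has 3→4.
3 ∈ A1, so Eve can force the target.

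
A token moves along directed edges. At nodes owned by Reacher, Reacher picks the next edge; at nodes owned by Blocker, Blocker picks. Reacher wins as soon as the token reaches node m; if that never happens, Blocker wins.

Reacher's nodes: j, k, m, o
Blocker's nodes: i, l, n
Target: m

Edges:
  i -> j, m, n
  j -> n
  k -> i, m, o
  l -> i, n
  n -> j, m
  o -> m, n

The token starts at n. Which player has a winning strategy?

A0 = {m}
A1: add {k, o} — k (Reacher) has k→m; o (Reacher) has o→m.
A2 = A1; e.g. i (Blocker) can still go to j. Fixed point.
n never enters the attractor, so Blocker can avoid the target forever.

Blocker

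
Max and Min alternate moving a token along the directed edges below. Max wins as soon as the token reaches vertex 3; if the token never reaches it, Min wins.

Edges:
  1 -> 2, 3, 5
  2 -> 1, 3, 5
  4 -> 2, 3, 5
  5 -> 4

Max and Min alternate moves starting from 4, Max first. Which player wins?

Max

Track states (vertex, player-to-move).
A0 = {(3,Max), (3,Min)}
A1: add {(1,Max), (2,Max), (4,Max)}.
(4,Max) ∈ A1 ⇒ Max forces the target.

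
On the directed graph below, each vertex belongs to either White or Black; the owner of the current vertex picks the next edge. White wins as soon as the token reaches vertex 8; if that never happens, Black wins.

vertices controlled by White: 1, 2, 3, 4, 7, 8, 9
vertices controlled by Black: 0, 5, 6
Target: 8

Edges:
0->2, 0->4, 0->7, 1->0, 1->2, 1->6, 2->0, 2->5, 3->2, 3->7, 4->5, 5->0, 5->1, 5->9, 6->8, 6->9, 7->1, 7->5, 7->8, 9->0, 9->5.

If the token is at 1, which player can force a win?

A0 = {8}
A1: add {7} — 7 (White) has 7→8.
A2: add {3} — 3 (White) has 3→7.
A3 = A2; e.g. 0 (Black) can still go to 2. Fixed point.
1 never enters the attractor, so Black can avoid the target forever.

Black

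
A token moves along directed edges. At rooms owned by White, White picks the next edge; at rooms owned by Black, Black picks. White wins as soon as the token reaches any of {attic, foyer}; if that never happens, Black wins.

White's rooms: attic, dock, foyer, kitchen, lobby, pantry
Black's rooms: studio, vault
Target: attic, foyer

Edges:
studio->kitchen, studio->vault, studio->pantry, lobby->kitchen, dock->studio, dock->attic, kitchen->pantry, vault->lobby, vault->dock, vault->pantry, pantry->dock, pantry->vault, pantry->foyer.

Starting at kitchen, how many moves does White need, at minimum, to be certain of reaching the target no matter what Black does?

A0 = {attic, foyer}
A1: add {dock, pantry} — dock (White) has dock→attic; pantry (White) has pantry→foyer.
A2: add {kitchen} — kitchen (White) has kitchen→pantry.
kitchen enters the attractor at level 2, so White can force the target in 2 moves from there.

2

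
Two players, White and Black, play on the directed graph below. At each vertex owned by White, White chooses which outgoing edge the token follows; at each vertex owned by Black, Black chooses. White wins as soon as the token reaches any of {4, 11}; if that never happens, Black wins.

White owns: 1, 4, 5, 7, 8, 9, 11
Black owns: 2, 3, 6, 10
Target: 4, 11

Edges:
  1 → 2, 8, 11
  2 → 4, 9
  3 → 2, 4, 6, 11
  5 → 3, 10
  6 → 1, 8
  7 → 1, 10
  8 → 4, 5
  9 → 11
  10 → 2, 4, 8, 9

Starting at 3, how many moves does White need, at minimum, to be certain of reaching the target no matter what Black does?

3

A0 = {4, 11}
A1: add {1, 8, 9} — 1 (White) has 1→11; 8 (White) has 8→4; 9 (White) has 9→11.
A2: add {2, 6, 7} — 2 (Black): all of {4, 9} already in; 6 (Black): all of {1, 8} already in; 7 (White) has 7→1.
A3: add {3, 10} — 3 (Black): all of {2, 4, 6, 11} already in; 10 (Black): all of {2, 4, 8, 9} already in.
3 enters the attractor at level 3, so White can force the target in 3 moves from there.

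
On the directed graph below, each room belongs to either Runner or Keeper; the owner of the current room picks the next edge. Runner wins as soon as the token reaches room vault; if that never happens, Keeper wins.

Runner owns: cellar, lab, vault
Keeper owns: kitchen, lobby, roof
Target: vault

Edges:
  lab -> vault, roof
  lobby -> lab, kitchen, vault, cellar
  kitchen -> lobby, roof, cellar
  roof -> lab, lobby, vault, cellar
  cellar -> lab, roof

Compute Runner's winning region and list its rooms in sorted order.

A0 = {vault}
A1: add {lab} — lab (Runner) has lab→vault.
A2: add {cellar} — cellar (Runner) has cellar→lab.
A3 = A2; e.g. lobby (Keeper) can still go to kitchen. Fixed point.
Runner's winning region = {cellar, lab, vault}.

cellar, lab, vault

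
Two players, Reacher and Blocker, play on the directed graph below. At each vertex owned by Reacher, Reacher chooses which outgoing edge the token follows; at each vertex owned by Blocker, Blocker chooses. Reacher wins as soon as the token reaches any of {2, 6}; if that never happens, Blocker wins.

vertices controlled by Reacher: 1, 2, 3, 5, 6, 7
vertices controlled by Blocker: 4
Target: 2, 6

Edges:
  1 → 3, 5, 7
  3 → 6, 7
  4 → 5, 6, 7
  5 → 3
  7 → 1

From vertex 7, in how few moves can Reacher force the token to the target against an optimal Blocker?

A0 = {2, 6}
A1: add {3} — 3 (Reacher) has 3→6.
A2: add {1, 5} — 1 (Reacher) has 1→3; 5 (Reacher) has 5→3.
A3: add {7} — 7 (Reacher) has 7→1.
7 enters the attractor at level 3, so Reacher can force the target in 3 moves from there.

3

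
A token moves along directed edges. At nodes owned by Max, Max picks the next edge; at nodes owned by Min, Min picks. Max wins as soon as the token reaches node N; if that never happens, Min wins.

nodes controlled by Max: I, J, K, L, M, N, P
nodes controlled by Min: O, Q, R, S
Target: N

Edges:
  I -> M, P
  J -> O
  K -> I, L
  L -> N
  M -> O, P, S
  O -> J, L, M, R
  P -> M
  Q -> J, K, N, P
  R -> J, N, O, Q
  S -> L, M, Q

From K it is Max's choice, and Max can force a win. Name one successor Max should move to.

L

A0 = {N}
A1: add {L} — L (Max) has L→N.
A2: add {K} — K (Max) has K→L.
A3 = A2; e.g. I (Max) has no edge into A2. Fixed point.
From K, successor L is in the attractor (rank 1); the other successor I is not.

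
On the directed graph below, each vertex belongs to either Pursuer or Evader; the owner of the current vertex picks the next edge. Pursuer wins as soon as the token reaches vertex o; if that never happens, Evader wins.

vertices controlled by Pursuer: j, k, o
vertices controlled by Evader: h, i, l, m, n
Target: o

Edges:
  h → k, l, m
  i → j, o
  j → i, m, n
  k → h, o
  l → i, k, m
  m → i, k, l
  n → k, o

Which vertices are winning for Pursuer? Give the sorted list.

A0 = {o}
A1: add {k} — k (Pursuer) has k→o.
A2: add {n} — n (Evader): all of {k, o} already in.
A3: add {j} — j (Pursuer) has j→n.
A4: add {i} — i (Evader): all of {j, o} already in.
A5 = A4; e.g. h (Evader) can still go to l. Fixed point.
Pursuer's winning region = {i, j, k, n, o}.

i, j, k, n, o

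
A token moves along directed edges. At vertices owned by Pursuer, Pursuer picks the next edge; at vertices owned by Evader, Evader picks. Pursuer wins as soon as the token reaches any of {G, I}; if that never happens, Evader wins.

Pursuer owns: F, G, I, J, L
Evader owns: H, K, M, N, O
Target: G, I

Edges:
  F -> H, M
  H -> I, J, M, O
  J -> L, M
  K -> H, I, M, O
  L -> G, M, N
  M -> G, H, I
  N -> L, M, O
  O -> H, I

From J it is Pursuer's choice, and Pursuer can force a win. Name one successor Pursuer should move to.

A0 = {G, I}
A1: add {L} — L (Pursuer) has L→G.
A2: add {J} — J (Pursuer) has J→L.
A3 = A2; e.g. F (Pursuer) has no edge into A2. Fixed point.
From J, successor L is in the attractor (rank 1); the other successor M is not.

L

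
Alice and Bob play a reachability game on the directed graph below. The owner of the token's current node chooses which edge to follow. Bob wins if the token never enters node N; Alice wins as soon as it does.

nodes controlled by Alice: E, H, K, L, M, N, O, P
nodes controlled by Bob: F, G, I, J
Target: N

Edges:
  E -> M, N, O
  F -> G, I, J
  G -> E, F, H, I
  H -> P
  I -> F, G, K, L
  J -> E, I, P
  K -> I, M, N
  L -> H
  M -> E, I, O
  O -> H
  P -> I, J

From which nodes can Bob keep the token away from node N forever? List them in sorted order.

A0 = {N}
A1: add {E, K} — E (Alice) has E→N; K (Alice) has K→N.
A2: add {M} — M (Alice) has M→E.
A3 = A2; e.g. F (Bob) can still go to G. Fixed point.
Alice's attractor = {E, K, M, N}; Bob avoids the target exactly from the complement.

F, G, H, I, J, L, O, P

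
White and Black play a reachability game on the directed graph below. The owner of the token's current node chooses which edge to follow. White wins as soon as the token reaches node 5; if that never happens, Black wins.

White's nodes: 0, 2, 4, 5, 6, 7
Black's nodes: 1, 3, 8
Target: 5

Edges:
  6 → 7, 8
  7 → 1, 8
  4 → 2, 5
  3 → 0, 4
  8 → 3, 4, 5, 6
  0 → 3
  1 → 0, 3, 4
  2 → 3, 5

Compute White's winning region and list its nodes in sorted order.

2, 4, 5

A0 = {5}
A1: add {2, 4} — 2 (White) has 2→5; 4 (White) has 4→5.
A2 = A1; e.g. 0 (White) has no edge into A1. Fixed point.
White's winning region = {2, 4, 5}.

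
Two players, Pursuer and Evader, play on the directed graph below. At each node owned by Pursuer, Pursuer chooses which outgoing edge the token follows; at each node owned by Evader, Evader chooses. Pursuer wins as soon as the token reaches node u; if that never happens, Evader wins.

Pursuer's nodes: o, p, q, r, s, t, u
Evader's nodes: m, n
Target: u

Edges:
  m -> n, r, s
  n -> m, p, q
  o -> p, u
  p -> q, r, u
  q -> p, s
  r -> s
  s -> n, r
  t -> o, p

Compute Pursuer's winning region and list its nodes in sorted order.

A0 = {u}
A1: add {o, p} — o (Pursuer) has o→u; p (Pursuer) has p→u.
A2: add {q, t} — q (Pursuer) has q→p; t (Pursuer) has t→o.
A3 = A2; e.g. m (Evader) can still go to n. Fixed point.
Pursuer's winning region = {o, p, q, t, u}.

o, p, q, t, u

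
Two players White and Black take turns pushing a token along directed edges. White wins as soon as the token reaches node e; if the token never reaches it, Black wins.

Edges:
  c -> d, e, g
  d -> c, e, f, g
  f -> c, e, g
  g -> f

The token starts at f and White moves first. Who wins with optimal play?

Track states (vertex, player-to-move).
A0 = {(e,White), (e,Black)}
A1: add {(c,White), (d,White), (f,White)}.
(f,White) ∈ A1 ⇒ White forces the target.

White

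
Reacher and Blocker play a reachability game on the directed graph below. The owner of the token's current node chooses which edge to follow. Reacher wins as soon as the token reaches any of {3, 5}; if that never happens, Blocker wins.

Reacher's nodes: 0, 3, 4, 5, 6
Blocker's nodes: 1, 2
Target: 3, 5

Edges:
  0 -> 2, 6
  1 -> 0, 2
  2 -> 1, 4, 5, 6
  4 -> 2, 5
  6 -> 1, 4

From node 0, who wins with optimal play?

Reacher

A0 = {3, 5}
A1: add {4} — 4 (Reacher) has 4→5.
A2: add {6} — 6 (Reacher) has 6→4.
A3: add {0} — 0 (Reacher) has 0→6.
A4 = A3; e.g. 1 (Blocker) can still go to 2. Fixed point.
0 ∈ A3, so Reacher can force the target.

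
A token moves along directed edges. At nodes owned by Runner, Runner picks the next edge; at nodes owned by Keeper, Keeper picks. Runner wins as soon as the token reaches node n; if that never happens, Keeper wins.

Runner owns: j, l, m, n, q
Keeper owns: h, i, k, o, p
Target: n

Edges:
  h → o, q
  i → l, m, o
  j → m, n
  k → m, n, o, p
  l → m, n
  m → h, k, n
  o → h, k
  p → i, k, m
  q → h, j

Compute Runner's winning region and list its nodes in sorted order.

A0 = {n}
A1: add {j, l, m} — j (Runner) has j→n; l (Runner) has l→n; m (Runner) has m→n.
A2: add {q} — q (Runner) has q→j.
A3 = A2; e.g. h (Keeper) can still go to o. Fixed point.
Runner's winning region = {j, l, m, n, q}.

j, l, m, n, q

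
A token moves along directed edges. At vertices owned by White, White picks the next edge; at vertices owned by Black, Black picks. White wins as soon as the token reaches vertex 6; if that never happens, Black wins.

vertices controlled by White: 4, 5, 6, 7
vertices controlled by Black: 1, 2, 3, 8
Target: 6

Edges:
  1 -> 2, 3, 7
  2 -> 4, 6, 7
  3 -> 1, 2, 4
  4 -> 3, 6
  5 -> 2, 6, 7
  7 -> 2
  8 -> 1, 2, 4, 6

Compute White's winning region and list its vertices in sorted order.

4, 5, 6

A0 = {6}
A1: add {4, 5} — 4 (White) has 4→6; 5 (White) has 5→6.
A2 = A1; e.g. 1 (Black) can still go to 2. Fixed point.
White's winning region = {4, 5, 6}.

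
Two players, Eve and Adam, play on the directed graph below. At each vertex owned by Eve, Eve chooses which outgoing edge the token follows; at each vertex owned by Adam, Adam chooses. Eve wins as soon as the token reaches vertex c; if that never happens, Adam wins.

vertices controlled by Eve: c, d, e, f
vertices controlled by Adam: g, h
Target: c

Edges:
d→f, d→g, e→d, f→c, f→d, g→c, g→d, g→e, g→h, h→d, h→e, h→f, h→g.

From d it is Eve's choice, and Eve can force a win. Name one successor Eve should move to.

A0 = {c}
A1: add {f} — f (Eve) has f→c.
A2: add {d} — d (Eve) has d→f.
A3: add {e} — e (Eve) has e→d.
A4 = A3; e.g. g (Adam) can still go to h. Fixed point.
From d, successor f is in the attractor (rank 1); the other successor g is not.

f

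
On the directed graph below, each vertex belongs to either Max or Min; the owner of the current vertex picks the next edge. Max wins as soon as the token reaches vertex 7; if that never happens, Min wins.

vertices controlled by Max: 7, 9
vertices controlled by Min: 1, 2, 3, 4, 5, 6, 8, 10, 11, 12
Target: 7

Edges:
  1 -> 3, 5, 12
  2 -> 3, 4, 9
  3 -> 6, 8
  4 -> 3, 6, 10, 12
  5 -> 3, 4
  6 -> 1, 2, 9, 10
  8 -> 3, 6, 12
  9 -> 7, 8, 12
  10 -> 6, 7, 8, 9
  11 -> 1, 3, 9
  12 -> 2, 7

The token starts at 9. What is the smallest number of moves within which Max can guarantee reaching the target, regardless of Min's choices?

1

A0 = {7}
A1: add {9} — 9 (Max) has 9→7.
A2 = A1; e.g. 1 (Min) can still go to 3. Fixed point.
9 enters the attractor at level 1, so Max can force the target in 1 move from there.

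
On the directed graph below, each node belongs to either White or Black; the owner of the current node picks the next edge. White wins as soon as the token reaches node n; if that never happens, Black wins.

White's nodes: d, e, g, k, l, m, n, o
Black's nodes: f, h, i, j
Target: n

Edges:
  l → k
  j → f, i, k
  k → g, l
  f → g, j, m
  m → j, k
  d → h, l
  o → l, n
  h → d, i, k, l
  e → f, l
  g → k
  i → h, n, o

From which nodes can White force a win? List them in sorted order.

A0 = {n}
A1: add {o} — o (White) has o→n.
A2 = A1; e.g. d (White) has no edge into A1. Fixed point.
White's winning region = {n, o}.

n, o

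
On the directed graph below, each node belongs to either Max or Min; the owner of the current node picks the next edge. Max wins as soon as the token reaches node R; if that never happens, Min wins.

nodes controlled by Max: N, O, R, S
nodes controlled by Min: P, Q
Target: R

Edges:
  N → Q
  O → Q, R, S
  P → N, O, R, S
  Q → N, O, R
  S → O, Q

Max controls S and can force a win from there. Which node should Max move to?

O

A0 = {R}
A1: add {O} — O (Max) has O→R.
A2: add {S} — S (Max) has S→O.
A3 = A2; e.g. N (Max) has no edge into A2. Fixed point.
From S, successor O is in the attractor (rank 1); the other successor Q is not.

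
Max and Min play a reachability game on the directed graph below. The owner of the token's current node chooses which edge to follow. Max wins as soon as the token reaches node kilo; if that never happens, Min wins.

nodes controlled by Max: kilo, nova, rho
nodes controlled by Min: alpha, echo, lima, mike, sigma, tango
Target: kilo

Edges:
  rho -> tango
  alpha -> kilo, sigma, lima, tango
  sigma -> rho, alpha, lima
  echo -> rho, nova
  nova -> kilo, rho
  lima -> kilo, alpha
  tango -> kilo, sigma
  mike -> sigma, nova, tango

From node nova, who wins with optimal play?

Max

A0 = {kilo}
A1: add {nova} — nova (Max) has nova→kilo.
A2 = A1; e.g. rho (Max) has no edge into A1. Fixed point.
nova ∈ A1, so Max can force the target.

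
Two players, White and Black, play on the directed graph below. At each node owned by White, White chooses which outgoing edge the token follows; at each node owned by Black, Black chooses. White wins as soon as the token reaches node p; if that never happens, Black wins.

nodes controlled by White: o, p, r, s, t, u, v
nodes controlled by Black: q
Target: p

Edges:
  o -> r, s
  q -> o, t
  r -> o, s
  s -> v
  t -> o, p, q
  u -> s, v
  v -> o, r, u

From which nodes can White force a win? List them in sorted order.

p, t

A0 = {p}
A1: add {t} — t (White) has t→p.
A2 = A1; e.g. o (White) has no edge into A1. Fixed point.
White's winning region = {p, t}.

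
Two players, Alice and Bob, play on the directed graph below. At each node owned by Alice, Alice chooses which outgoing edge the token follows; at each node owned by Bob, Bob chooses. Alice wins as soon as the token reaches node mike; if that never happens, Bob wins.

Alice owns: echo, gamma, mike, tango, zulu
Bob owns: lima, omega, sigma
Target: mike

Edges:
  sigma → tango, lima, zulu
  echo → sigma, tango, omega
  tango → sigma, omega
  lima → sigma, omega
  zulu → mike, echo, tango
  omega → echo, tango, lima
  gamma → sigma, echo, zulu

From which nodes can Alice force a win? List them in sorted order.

A0 = {mike}
A1: add {zulu} — zulu (Alice) has zulu→mike.
A2: add {gamma} — gamma (Alice) has gamma→zulu.
A3 = A2; e.g. sigma (Bob) can still go to tango. Fixed point.
Alice's winning region = {gamma, mike, zulu}.

gamma, mike, zulu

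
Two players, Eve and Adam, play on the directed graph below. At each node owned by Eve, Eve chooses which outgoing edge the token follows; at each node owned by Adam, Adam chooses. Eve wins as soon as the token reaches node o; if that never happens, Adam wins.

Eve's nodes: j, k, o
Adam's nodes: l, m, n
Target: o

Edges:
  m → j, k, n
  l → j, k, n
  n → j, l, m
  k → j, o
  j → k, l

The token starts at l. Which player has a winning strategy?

Adam

A0 = {o}
A1: add {k} — k (Eve) has k→o.
A2: add {j} — j (Eve) has j→k.
A3 = A2; e.g. l (Adam) can still go to n. Fixed point.
l never enters the attractor, so Adam can avoid the target forever.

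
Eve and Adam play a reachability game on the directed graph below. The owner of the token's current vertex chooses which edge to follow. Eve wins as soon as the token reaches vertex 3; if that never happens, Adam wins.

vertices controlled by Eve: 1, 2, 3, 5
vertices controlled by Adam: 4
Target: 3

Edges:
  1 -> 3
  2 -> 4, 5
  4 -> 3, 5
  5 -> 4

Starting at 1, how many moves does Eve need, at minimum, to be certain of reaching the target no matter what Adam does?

A0 = {3}
A1: add {1} — 1 (Eve) has 1→3.
A2 = A1; e.g. 2 (Eve) has no edge into A1. Fixed point.
1 enters the attractor at level 1, so Eve can force the target in 1 move from there.

1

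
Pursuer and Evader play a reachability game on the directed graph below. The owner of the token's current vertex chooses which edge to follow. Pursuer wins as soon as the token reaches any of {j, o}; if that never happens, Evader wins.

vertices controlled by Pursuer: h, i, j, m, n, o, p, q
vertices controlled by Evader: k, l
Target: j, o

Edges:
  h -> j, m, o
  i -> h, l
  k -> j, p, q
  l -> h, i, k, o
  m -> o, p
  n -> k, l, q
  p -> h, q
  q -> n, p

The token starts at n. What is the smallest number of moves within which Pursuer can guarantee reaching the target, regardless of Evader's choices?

4

A0 = {j, o}
A1: add {h, m} — h (Pursuer) has h→j; m (Pursuer) has m→o.
A2: add {i, p} — i (Pursuer) has i→h; p (Pursuer) has p→h.
A3: add {q} — q (Pursuer) has q→p.
A4: add {k, n} — k (Evader): all of {j, p, q} already in; n (Pursuer) has n→q.
n enters the attractor at level 4, so Pursuer can force the target in 4 moves from there.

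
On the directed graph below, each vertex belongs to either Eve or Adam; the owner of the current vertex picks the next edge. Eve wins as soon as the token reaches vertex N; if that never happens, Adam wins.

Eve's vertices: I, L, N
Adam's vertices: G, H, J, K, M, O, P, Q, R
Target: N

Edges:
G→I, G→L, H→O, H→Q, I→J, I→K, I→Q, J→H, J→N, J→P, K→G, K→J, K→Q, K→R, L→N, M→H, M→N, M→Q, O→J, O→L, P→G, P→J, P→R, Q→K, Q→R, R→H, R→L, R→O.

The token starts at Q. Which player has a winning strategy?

Adam

A0 = {N}
A1: add {L} — L (Eve) has L→N.
A2 = A1; e.g. G (Adam) can still go to I. Fixed point.
Q never enters the attractor, so Adam can avoid the target forever.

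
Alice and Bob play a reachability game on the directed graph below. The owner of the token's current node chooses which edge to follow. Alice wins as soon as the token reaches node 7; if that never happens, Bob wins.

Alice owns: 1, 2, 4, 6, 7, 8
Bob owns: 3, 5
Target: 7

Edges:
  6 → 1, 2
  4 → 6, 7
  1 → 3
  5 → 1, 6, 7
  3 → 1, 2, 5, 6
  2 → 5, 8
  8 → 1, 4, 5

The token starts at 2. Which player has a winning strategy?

Alice

A0 = {7}
A1: add {4} — 4 (Alice) has 4→7.
A2: add {8} — 8 (Alice) has 8→4.
A3: add {2} — 2 (Alice) has 2→8.
2 ∈ A3, so Alice can force the target.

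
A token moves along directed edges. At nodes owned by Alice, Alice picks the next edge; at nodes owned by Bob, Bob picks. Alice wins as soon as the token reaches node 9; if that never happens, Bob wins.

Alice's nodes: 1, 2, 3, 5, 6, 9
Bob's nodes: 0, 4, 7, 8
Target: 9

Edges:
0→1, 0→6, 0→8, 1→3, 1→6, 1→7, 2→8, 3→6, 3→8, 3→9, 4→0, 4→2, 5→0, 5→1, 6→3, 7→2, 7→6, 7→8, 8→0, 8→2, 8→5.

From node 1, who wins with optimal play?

Alice

A0 = {9}
A1: add {3} — 3 (Alice) has 3→9.
A2: add {1, 6} — 1 (Alice) has 1→3; 6 (Alice) has 6→3.
1 ∈ A2, so Alice can force the target.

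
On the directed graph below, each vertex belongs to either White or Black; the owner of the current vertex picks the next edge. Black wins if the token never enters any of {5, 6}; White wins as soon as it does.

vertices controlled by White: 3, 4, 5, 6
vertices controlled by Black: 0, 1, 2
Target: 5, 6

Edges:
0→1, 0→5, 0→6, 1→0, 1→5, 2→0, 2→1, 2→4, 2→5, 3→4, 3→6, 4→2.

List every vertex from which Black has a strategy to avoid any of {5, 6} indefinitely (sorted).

0, 1, 2, 4

A0 = {5, 6}
A1: add {3} — 3 (White) has 3→6.
A2 = A1; e.g. 0 (Black) can still go to 1. Fixed point.
White's attractor = {3, 5, 6}; Black avoids the target exactly from the complement.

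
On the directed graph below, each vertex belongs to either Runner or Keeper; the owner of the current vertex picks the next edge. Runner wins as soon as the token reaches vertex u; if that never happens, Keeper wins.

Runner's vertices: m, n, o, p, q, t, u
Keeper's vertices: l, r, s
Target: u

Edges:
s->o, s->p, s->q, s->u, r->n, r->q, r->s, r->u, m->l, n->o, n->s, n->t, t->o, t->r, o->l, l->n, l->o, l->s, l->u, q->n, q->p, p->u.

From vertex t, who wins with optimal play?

Keeper

A0 = {u}
A1: add {p} — p (Runner) has p→u.
A2: add {q} — q (Runner) has q→p.
A3 = A2; e.g. l (Keeper) can still go to n. Fixed point.
t never enters the attractor, so Keeper can avoid the target forever.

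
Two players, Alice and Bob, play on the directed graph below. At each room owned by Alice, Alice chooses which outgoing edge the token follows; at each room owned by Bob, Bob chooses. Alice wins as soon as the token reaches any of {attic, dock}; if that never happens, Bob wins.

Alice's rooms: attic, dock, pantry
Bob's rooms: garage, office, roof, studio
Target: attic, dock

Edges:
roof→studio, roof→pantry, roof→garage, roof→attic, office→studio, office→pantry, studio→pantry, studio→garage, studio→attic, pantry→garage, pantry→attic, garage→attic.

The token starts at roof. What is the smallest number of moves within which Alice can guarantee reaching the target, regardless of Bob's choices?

A0 = {attic, dock}
A1: add {garage, pantry} — pantry (Alice) has pantry→attic; garage (Bob): all of {attic} already in.
A2: add {studio} — studio (Bob): all of {pantry, garage, attic} already in.
A3: add {office, roof} — roof (Bob): all of {studio, pantry, garage, attic} already in; office (Bob): all of {studio, pantry} already in.
A3 = all vertices. Fixed point.
roof enters the attractor at level 3, so Alice can force the target in 3 moves from there.

3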